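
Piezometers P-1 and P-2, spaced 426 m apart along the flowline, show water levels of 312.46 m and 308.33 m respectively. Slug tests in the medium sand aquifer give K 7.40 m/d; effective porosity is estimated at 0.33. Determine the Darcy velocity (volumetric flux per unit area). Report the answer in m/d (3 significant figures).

Hydraulic gradient i = (312.46 − 308.33) / 426 = 4.13 / 426 = 0.009695
Darcy flux q = K·i = 7.40 × 0.009695 = 0.07174 m/d

0.0717 m/d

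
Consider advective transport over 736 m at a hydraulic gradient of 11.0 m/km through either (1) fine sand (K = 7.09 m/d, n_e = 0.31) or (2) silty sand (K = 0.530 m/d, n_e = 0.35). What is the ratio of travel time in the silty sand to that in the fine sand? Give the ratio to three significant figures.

15.1

Unit 1 (fine sand): v = 7.09×0.011/0.31 = 0.2516 m/d, t = 736/0.2516 = 2926 d
Unit 2 (silty sand): v = 0.530×0.011/0.35 = 0.01666 m/d, t = 736/0.01666 = 44190 d
t(silty sand) / t(fine sand) = 44190/2926 = 15.1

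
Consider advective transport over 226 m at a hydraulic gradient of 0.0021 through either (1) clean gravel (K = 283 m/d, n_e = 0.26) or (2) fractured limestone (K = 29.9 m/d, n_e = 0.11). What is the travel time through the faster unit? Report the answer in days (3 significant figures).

Unit 1 (clean gravel): v = 283×0.0021/0.26 = 2.286 m/d, t = 226/2.286 = 98.87 d
Unit 2 (fractured limestone): v = 29.9×0.0021/0.11 = 0.5708 m/d, t = 226/0.5708 = 395.9 d
Faster unit: t = 98.9 d

98.9 days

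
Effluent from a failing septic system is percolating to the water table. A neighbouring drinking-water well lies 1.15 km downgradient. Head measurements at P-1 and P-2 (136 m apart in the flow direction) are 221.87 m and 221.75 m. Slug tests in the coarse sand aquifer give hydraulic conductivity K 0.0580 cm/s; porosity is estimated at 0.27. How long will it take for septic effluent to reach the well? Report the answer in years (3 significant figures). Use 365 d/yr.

19.2 years

Hydraulic gradient i = (221.87 − 221.75) / 136 = 0.12 / 136 = 8.824e-4
K = 0.0580 cm/s × 864 = 50.11 m/d
Specific discharge q = 50.11 × 8.824e-4 = 0.04422 m/d
Seepage velocity v = q / n = 0.04422 / 0.27 = 0.1638 m/d
L = 1.15 km = 1150 m
t = L / v = 1150 / 0.1638 = 7022 d
   = 7022 / 365 = 19.2 yr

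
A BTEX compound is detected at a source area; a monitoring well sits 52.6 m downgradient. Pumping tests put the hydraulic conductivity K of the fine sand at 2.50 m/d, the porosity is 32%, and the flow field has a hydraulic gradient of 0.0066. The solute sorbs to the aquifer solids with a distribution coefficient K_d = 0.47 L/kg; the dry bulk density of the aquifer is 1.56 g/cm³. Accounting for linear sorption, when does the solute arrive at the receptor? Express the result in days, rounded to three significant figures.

q = Ki = 2.50 × 0.0066 = 0.01650 m/d
Seepage velocity v = q / n = 0.01650 / 0.32 = 0.05156 m/d
Retardation R = 1 + ρ_b·K_d/n = 1 + 1.56×0.47/0.32 = 3.291
Contaminant velocity v_c = v/R = 0.05156/3.291 = 0.01567 m/d
t = L/v_c = 52.6/0.01567 = 3357 d

3360 days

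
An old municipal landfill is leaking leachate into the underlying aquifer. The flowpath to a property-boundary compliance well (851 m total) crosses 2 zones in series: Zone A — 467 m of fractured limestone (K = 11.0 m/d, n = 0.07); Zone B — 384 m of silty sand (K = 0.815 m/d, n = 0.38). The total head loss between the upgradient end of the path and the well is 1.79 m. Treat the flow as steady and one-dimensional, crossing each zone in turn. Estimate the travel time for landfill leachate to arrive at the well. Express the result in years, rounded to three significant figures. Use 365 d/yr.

140 years

Steady 1-D flow in series ⇒ the Darcy flux q is identical in every zone and the zone head losses add (resistances L/K in series).
Σ(L/K) = 467/11.0 + 384/0.815 = 42.45 + 471.2 = 513.6 d
q = ΔH / Σ(L/K) = 1.79 / 513.6 = 0.003485 m/d (same in every zone)
Zone A: v = q/n = 0.003485/0.07 = 0.04979 m/d → t_A = 467/0.04979 = 9380 d
Zone B: v = q/n = 0.003485/0.38 = 0.009171 m/d → t_B = 384/0.009171 = 41870 d
Total t = 9380 + 41870 = 51250 d
   = 51250 / 365 = 140 yr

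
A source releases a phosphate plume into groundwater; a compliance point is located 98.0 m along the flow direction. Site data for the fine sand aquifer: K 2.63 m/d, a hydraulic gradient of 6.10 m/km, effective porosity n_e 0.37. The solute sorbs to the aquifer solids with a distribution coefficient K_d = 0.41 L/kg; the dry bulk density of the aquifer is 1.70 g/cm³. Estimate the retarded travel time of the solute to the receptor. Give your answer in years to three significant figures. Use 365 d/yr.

Specific discharge q = 2.63 × 0.0061 = 0.01604 m/d
Seepage velocity v = q / n = 0.01604 / 0.37 = 0.04336 m/d
Retardation R = 1 + ρ_b·K_d/n = 1 + 1.70×0.41/0.37 = 2.884
Contaminant velocity v_c = v/R = 0.04336/2.884 = 0.01504 m/d
t = L/v_c = 98.0/0.01504 = 6518 d
   = 6518/365 = 17.9 yr

17.9 years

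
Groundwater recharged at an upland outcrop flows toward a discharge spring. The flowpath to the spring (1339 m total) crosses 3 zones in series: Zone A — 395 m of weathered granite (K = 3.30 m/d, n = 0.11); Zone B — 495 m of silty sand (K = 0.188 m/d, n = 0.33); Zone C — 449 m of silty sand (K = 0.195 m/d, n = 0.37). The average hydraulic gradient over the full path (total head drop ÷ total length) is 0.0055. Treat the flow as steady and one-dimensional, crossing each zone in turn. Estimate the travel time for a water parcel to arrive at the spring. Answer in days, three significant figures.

Continuity: the same q passes through each zone, so ΔH = q·Σ(L_j/K_j) — the zones act as resistances in series.
Σ(L/K) = 395/3.30 + 495/0.188 + 449/0.195 = 119.7 + 2633 + 2303 = 5055 d
K_eq = L_total / Σ(L/K) = 1339 / 5055 = 0.2649 m/d
q = K_eq · i = 0.2649 × 0.0055 = 0.001457 m/d (same in every zone)
Zone A: v = q/n = 0.001457/0.11 = 0.01324 m/d → t_A = 395/0.01324 = 29830 d
Zone B: v = q/n = 0.001457/0.33 = 0.004415 m/d → t_B = 495/0.004415 = 112100 d
Zone C: v = q/n = 0.001457/0.37 = 0.003937 m/d → t_C = 449/0.003937 = 114000 d
Total t = 29830 + 112100 + 114000 = 256000 d

256000 days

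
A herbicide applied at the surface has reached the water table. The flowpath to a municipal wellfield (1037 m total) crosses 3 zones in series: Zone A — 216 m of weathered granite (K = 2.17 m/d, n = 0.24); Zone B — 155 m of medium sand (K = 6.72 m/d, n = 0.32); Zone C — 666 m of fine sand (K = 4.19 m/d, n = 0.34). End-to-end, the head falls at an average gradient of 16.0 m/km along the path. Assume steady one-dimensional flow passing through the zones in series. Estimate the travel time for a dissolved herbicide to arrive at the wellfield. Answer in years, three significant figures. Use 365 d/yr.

15.2 years

Steady 1-D flow in series ⇒ the Darcy flux q is identical in every zone and the zone head losses add (resistances L/K in series).
Σ(L/K) = 216/2.17 + 155/6.72 + 666/4.19 = 99.54 + 23.07 + 158.9 = 281.6 d
K_eq = L_total / Σ(L/K) = 1037 / 281.6 = 3.683 m/d
q = K_eq · i = 3.683 × 0.016 = 0.05893 m/d (same in every zone)
Zone A: v = q/n = 0.05893/0.24 = 0.2455 m/d → t_A = 216/0.2455 = 879.7 d
Zone B: v = q/n = 0.05893/0.32 = 0.1842 m/d → t_B = 155/0.1842 = 841.7 d
Zone C: v = q/n = 0.05893/0.34 = 0.1733 m/d → t_C = 666/0.1733 = 3843 d
Total t = 879.7 + 841.7 + 3843 = 5564 d
   = 5564 / 365 = 15.2 yr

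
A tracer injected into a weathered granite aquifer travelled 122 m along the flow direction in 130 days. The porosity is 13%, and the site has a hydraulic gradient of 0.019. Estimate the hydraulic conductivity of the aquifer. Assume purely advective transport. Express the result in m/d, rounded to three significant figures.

v = L / t = 122 / 130 = 0.9385 m/d
K = v · n / i = 0.9385 × 0.13 / 0.019 = 6.42 m/d

6.42 m/d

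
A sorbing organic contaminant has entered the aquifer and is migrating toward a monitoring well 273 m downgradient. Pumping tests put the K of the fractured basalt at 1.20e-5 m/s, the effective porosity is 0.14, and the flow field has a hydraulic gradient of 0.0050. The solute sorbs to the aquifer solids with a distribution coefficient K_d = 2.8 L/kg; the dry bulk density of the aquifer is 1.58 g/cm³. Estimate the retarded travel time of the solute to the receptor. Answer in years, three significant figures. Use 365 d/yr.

K = 1.20e-5 m/s × 86400 s/d = 1.037 m/d
q = Ki = 1.037 × 0.0050 = 0.005184 m/d
Average linear velocity = 0.005184 / 0.14 = 0.03703 m/d
Retardation R = 1 + ρ_b·K_d/n = 1 + 1.58×2.8/0.14 = 32.60
Contaminant velocity v_c = v/R = 0.03703/32.60 = 0.001136 m/d
t = L/v_c = 273/0.001136 = 240300 d
   = 240300/365 = 658 yr

658 years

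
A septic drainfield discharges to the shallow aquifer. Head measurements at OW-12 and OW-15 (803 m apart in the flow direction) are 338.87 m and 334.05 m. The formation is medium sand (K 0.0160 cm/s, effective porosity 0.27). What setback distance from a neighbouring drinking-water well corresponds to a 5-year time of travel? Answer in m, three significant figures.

Hydraulic gradient i = (338.87 − 334.05) / 803 = 4.82 / 803 = 0.006002
K = 0.0160 cm/s × 864 = 13.82 m/d
Darcy flux q = K·i = 13.82 × 0.006002 = 0.08298 m/d
v_s = q/n_e = 0.08298/0.27 = 0.3073 m/d
T = 5 yr × 365 = 1825 d
L = v × T = 0.3073 × 1825 = 560.9 m

561 m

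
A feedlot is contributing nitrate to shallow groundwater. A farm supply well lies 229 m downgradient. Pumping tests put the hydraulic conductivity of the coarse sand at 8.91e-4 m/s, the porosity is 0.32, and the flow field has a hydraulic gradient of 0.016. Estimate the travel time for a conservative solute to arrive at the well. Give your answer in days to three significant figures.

K = 8.91e-4 m/s × 86400 s/d = 76.98 m/d
Specific discharge q = 76.98 × 0.016 = 1.232 m/d
v = Ki/n = 76.98·0.016/0.32 = 3.849 m/d
t = L / v = 229 / 3.849 = 59.49 d

59.5 days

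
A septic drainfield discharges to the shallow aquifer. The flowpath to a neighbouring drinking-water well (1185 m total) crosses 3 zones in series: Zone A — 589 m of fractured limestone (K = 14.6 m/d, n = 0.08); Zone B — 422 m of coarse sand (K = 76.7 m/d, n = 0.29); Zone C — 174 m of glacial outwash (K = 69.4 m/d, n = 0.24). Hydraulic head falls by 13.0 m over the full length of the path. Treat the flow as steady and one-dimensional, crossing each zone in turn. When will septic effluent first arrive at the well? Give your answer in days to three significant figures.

Continuity: the same q passes through each zone, so ΔH = q·Σ(L_j/K_j) — the zones act as resistances in series.
Σ(L/K) = 589/14.6 + 422/76.7 + 174/69.4 = 40.34 + 5.502 + 2.507 = 48.35 d
q = ΔH / Σ(L/K) = 13.0 / 48.35 = 0.2689 m/d (same in every zone)
Zone A: v = q/n = 0.2689/0.08 = 3.361 m/d → t_A = 589/3.361 = 175.3 d
Zone B: v = q/n = 0.2689/0.29 = 0.9271 m/d → t_B = 422/0.9271 = 455.2 d
Zone C: v = q/n = 0.2689/0.24 = 1.120 m/d → t_C = 174/1.120 = 155.3 d
Total t = 175.3 + 455.2 + 155.3 = 785.8 d

786 days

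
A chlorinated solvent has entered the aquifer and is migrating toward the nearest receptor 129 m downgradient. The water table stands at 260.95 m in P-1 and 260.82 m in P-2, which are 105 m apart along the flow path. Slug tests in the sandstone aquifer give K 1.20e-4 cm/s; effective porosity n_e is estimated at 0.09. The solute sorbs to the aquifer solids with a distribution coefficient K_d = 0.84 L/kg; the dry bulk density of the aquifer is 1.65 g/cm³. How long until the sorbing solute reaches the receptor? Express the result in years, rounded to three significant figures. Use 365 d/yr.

Hydraulic gradient i = (260.95 − 260.82) / 105 = 0.13 / 105 = 0.001238
K = 1.20e-4 cm/s × 864 = 0.1037 m/d
q = Ki = 0.1037 × 0.001238 = 1.284e-4 m/d
Average linear velocity = 1.284e-4 / 0.09 = 0.001426 m/d
Retardation R = 1 + ρ_b·K_d/n = 1 + 1.65×0.84/0.09 = 16.40
Contaminant velocity v_c = v/R = 0.001426/16.40 = 8.697e-5 m/d
t = L/v_c = 129/8.697e-5 = 1.483e6 d
   = 1.483e6/365 = 4060 yr

4060 years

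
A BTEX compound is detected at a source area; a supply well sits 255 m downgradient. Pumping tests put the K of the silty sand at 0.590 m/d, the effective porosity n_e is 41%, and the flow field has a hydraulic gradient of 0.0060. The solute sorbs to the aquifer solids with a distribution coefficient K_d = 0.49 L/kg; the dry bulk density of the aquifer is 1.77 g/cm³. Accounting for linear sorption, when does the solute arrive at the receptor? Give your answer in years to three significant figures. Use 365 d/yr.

Darcy flux q = K·i = 0.590 × 0.0060 = 0.003540 m/d
v_s = q/n_e = 0.003540/0.41 = 0.008634 m/d
Retardation R = 1 + ρ_b·K_d/n = 1 + 1.77×0.49/0.41 = 3.115
Contaminant velocity v_c = v/R = 0.008634/3.115 = 0.002771 m/d
t = L/v_c = 255/0.002771 = 92010 d
   = 92010/365 = 252 yr

252 years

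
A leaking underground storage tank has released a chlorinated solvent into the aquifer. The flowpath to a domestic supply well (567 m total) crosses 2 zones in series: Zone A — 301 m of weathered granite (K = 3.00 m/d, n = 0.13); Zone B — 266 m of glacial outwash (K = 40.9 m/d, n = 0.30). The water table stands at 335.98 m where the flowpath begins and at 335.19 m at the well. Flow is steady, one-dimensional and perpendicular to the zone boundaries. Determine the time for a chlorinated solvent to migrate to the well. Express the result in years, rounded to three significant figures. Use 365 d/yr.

44.1 years

Total head drop ΔH = 335.98 − 335.19 = 0.79 m
Continuity: the same q passes through each zone, so ΔH = q·Σ(L_j/K_j) — the zones act as resistances in series.
Σ(L/K) = 301/3.00 + 266/40.9 = 100.3 + 6.504 = 106.8 d
q = ΔH / Σ(L/K) = 0.79 / 106.8 = 0.007394 m/d (same in every zone)
Zone A: v = q/n = 0.007394/0.13 = 0.05688 m/d → t_A = 301/0.05688 = 5292 d
Zone B: v = q/n = 0.007394/0.30 = 0.02465 m/d → t_B = 266/0.02465 = 10790 d
Total t = 5292 + 10790 = 16080 d
   = 16080 / 365 = 44.1 yr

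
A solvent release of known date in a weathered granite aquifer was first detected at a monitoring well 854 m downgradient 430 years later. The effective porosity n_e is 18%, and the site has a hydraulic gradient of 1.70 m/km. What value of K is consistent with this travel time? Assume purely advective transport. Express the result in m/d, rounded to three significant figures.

t = 430 years = 157000 d
v = L / t = 854 / 157000 = 0.005441 m/d
K = v · n / i = 0.005441 × 0.18 / 0.0017 = 0.576 m/d

0.576 m/d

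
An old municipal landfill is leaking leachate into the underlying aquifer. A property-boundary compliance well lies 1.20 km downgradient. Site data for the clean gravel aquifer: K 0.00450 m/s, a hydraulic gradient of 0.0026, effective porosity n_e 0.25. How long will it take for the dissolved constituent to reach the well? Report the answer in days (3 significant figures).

297 days

K = 0.00450 m/s × 86400 s/d = 388.8 m/d
Specific discharge q = 388.8 × 0.0026 = 1.011 m/d
Average linear velocity = 1.011 / 0.25 = 4.044 m/d
L = 1.20 km = 1200 m
t = L / v = 1200 / 4.044 = 296.8 d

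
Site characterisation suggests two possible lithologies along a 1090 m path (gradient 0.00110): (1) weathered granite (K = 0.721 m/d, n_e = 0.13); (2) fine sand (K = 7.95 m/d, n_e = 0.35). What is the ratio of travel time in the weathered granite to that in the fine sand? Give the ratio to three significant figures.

4.10

Unit 1 (weathered granite): v = 0.721×0.0011/0.13 = 0.006101 m/d, t = 1090/0.006101 = 178700 d
Unit 2 (fine sand): v = 7.95×0.0011/0.35 = 0.02499 m/d, t = 1090/0.02499 = 43620 d
t(weathered granite) / t(fine sand) = 178700/43620 = 4.10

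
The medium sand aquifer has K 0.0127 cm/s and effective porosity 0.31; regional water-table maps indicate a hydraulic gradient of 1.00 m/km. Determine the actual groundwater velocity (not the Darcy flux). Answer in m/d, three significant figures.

0.0354 m/d

K = 0.0127 cm/s × 864 = 10.97 m/d
q = Ki = 10.97 × 0.0010 = 0.01097 m/d
Seepage velocity v = q / n = 0.01097 / 0.31 = 0.03540 m/d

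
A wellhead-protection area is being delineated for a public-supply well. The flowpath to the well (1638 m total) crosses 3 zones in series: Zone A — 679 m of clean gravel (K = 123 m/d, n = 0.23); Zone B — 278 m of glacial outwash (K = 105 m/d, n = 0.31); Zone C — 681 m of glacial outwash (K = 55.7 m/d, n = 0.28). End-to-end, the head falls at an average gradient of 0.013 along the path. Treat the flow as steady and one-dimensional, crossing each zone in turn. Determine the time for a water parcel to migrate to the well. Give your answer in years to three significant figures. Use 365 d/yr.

1.14 years

Steady 1-D flow in series ⇒ the Darcy flux q is identical in every zone and the zone head losses add (resistances L/K in series).
Σ(L/K) = 679/123 + 278/105 + 681/55.7 = 5.520 + 2.648 + 12.23 = 20.39 d
K_eq = L_total / Σ(L/K) = 1638 / 20.39 = 80.32 m/d
q = K_eq · i = 80.32 × 0.013 = 1.044 m/d (same in every zone)
Zone A: v = q/n = 1.044/0.23 = 4.540 m/d → t_A = 679/4.540 = 149.6 d
Zone B: v = q/n = 1.044/0.31 = 3.368 m/d → t_B = 278/3.368 = 82.54 d
Zone C: v = q/n = 1.044/0.28 = 3.729 m/d → t_C = 681/3.729 = 182.6 d
Total t = 149.6 + 82.54 + 182.6 = 414.7 d
   = 414.7 / 365 = 1.14 yr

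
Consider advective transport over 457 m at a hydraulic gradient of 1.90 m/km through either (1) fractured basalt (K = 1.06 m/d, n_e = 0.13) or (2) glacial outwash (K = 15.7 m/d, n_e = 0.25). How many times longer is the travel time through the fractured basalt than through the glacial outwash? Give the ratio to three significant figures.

Unit 1 (fractured basalt): v = 1.06×0.0019/0.13 = 0.01549 m/d, t = 457/0.01549 = 29500 d
Unit 2 (glacial outwash): v = 15.7×0.0019/0.25 = 0.1193 m/d, t = 457/0.1193 = 3830 d
t(fractured basalt) / t(glacial outwash) = 29500/3830 = 7.70

7.70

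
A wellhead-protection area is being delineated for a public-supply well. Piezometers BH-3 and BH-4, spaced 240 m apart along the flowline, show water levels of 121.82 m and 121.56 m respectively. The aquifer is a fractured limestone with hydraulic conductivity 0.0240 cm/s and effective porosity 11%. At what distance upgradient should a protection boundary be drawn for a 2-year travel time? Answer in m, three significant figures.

Hydraulic gradient i = (121.82 − 121.56) / 240 = 0.26 / 240 = 0.001083
K = 0.0240 cm/s × 864 = 20.74 m/d
Darcy flux q = K·i = 20.74 × 0.001083 = 0.02246 m/d
v = Ki/n = 20.74·0.001083/0.11 = 0.2042 m/d
T = 2 yr × 365 = 730 d
L = v × T = 0.2042 × 730 = 149.1 m

149 m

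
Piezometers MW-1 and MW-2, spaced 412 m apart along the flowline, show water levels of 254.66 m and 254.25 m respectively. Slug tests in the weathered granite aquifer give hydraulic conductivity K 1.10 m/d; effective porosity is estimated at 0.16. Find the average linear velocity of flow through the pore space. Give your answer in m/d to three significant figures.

Hydraulic gradient i = (254.66 − 254.25) / 412 = 0.41 / 412 = 9.951e-4
Specific discharge q = 1.10 × 9.951e-4 = 0.001095 m/d
v = Ki/n = 1.10·9.951e-4/0.16 = 0.006842 m/d

0.00684 m/d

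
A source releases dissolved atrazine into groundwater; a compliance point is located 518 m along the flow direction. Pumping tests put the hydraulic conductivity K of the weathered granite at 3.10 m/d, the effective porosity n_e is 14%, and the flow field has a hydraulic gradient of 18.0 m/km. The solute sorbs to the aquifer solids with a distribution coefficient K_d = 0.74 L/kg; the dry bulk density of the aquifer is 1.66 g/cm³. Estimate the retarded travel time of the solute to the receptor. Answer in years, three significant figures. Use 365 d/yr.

34.8 years

q = Ki = 3.10 × 0.018 = 0.05580 m/d
v_s = q/n_e = 0.05580/0.14 = 0.3986 m/d
Retardation R = 1 + ρ_b·K_d/n = 1 + 1.66×0.74/0.14 = 9.774
Contaminant velocity v_c = v/R = 0.3986/9.774 = 0.04078 m/d
t = L/v_c = 518/0.04078 = 12700 d
   = 12700/365 = 34.8 yr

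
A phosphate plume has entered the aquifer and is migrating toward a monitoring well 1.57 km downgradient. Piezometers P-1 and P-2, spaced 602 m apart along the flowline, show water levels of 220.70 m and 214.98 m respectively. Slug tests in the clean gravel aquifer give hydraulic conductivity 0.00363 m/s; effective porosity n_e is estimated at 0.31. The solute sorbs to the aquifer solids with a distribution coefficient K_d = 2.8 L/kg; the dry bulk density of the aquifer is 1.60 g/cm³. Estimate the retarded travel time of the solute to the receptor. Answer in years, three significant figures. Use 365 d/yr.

6.91 years

Hydraulic gradient i = (220.70 − 214.98) / 602 = 5.72 / 602 = 0.009502
K = 0.00363 m/s × 86400 s/d = 313.6 m/d
Specific discharge q = 313.6 × 0.009502 = 2.980 m/d
Average linear velocity = 2.980 / 0.31 = 9.613 m/d
Retardation R = 1 + ρ_b·K_d/n = 1 + 1.60×2.8/0.31 = 15.45
Contaminant velocity v_c = v/R = 9.613/15.45 = 0.6221 m/d
L = 1.57 km = 1570 m
t = L/v_c = 1570/0.6221 = 2524 d
   = 2524/365 = 6.91 yr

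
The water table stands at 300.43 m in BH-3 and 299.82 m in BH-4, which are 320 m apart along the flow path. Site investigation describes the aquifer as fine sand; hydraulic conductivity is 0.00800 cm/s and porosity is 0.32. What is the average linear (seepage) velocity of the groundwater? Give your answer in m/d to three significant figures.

Hydraulic gradient i = (300.43 − 299.82) / 320 = 0.61 / 320 = 0.001906
K = 0.00800 cm/s × 864 = 6.912 m/d
Specific discharge q = 6.912 × 0.001906 = 0.01318 m/d
v_s = q/n_e = 0.01318/0.32 = 0.04118 m/d

0.0412 m/d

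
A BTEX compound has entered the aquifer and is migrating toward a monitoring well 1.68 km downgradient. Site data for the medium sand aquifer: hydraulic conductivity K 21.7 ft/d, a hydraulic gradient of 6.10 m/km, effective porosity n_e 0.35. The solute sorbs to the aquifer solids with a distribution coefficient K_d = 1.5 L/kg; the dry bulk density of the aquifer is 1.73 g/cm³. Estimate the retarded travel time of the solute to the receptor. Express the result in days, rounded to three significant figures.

K = 21.7 ft/d × 0.3048 = 6.614 m/d
q = Ki = 6.614 × 0.0061 = 0.04035 m/d
Average linear velocity = 0.04035 / 0.35 = 0.1153 m/d
Retardation R = 1 + ρ_b·K_d/n = 1 + 1.73×1.5/0.35 = 8.414
Contaminant velocity v_c = v/R = 0.1153/8.414 = 0.01370 m/d
L = 1.68 km = 1680 m
t = L/v_c = 1680/0.01370 = 122600 d

123000 days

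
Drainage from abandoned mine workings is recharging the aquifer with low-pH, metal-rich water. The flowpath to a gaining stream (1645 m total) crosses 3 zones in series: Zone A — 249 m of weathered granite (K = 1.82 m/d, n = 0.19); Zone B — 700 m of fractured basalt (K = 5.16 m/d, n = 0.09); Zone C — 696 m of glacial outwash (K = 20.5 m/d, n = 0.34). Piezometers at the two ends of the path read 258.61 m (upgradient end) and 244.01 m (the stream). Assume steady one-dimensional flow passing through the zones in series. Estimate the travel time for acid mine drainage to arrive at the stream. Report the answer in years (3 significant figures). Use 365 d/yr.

Total head drop ΔH = 258.61 − 244.01 = 14.60 m
Continuity: the same q passes through each zone, so ΔH = q·Σ(L_j/K_j) — the zones act as resistances in series.
Σ(L/K) = 249/1.82 + 700/5.16 + 696/20.5 = 136.8 + 135.7 + 33.95 = 306.4 d
q = ΔH / Σ(L/K) = 14.60 / 306.4 = 0.04765 m/d (same in every zone)
Zone A: v = q/n = 0.04765/0.19 = 0.2508 m/d → t_A = 249/0.2508 = 992.9 d
Zone B: v = q/n = 0.04765/0.09 = 0.5294 m/d → t_B = 700/0.5294 = 1322 d
Zone C: v = q/n = 0.04765/0.34 = 0.1401 m/d → t_C = 696/0.1401 = 4967 d
Total t = 992.9 + 1322 + 4967 = 7282 d
   = 7282 / 365 = 20.0 yr

20.0 years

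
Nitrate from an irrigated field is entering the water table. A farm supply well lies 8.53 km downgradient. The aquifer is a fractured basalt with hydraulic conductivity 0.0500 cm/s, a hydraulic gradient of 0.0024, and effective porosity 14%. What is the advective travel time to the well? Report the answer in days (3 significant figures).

11500 days

K = 0.0500 cm/s × 864 = 43.20 m/d
q = Ki = 43.20 × 0.0024 = 0.1037 m/d
Average linear velocity = 0.1037 / 0.14 = 0.7406 m/d
L = 8.53 km = 8530 m
t = L / v = 8530 / 0.7406 = 11520 d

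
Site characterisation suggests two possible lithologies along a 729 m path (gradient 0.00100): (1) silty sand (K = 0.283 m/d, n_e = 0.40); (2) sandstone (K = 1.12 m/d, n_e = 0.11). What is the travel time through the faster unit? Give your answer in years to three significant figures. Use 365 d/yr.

196 years

Unit 1 (silty sand): v = 0.283×0.0010/0.40 = 7.075e-4 m/d, t = 729/7.075e-4 = 1.030e6 d
Unit 2 (sandstone): v = 1.12×0.0010/0.11 = 0.01018 m/d, t = 729/0.01018 = 71600 d
Faster: 71600 d / 365 = 196 yr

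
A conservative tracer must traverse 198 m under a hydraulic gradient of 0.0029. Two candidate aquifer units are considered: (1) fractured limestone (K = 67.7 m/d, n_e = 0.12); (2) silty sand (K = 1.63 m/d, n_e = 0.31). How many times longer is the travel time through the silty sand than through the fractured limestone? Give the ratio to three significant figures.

Unit 1 (fractured limestone): v = 67.7×0.0029/0.12 = 1.636 m/d, t = 198/1.636 = 121.0 d
Unit 2 (silty sand): v = 1.63×0.0029/0.31 = 0.01525 m/d, t = 198/0.01525 = 12980 d
t(silty sand) / t(fractured limestone) = 12980/121.0 = 107

107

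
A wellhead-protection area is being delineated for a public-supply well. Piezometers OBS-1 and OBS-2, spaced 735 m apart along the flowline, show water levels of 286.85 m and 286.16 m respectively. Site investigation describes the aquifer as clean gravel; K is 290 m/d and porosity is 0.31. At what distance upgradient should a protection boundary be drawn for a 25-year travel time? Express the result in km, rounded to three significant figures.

8.01 km

Hydraulic gradient i = (286.85 − 286.16) / 735 = 0.69 / 735 = 9.388e-4
Darcy flux q = K·i = 290 × 9.388e-4 = 0.2722 m/d
v = Ki/n = 290·9.388e-4/0.31 = 0.8782 m/d
T = 25 yr × 365 = 9125 d
L = v × T = 0.8782 × 9125 = 8014 m
   = 8.01 km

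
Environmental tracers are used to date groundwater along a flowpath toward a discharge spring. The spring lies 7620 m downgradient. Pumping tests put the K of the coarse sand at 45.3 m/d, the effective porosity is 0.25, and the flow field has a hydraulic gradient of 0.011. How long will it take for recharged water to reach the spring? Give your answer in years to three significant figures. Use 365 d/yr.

10.5 years

Specific discharge q = 45.3 × 0.011 = 0.4983 m/d
v = Ki/n = 45.3·0.011/0.25 = 1.993 m/d
t = L / v = 7620 / 1.993 = 3823 d
   = 3823 / 365 = 10.5 yr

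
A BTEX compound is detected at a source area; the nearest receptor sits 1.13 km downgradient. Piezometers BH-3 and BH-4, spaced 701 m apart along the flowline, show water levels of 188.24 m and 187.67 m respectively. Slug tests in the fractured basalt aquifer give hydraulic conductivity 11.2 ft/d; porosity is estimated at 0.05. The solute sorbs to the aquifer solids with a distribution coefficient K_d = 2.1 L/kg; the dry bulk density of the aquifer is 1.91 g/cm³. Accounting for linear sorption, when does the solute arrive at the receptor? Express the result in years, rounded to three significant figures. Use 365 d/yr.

4530 years

Hydraulic gradient i = (188.24 − 187.67) / 701 = 0.57 / 701 = 8.131e-4
K = 11.2 ft/d × 0.3048 = 3.414 m/d
Darcy flux q = K·i = 3.414 × 8.131e-4 = 0.002776 m/d
v_s = q/n_e = 0.002776/0.05 = 0.05552 m/d
Retardation R = 1 + ρ_b·K_d/n = 1 + 1.91×2.1/0.05 = 81.22
Contaminant velocity v_c = v/R = 0.05552/81.22 = 6.835e-4 m/d
L = 1.13 km = 1130 m
t = L/v_c = 1130/6.835e-4 = 1.653e6 d
   = 1.653e6/365 = 4530 yr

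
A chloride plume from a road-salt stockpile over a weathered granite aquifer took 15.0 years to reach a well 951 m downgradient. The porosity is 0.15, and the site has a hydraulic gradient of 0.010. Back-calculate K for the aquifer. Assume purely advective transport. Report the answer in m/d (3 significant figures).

2.61 m/d

t = 15.0 years = 5475 d
v = L / t = 951 / 5475 = 0.1737 m/d
K = v · n / i = 0.1737 × 0.15 / 0.010 = 2.61 m/d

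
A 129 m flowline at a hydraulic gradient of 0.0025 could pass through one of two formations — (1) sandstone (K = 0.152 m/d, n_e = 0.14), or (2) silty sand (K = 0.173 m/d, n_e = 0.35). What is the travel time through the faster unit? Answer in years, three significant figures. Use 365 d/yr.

130 years

Unit 1 (sandstone): v = 0.152×0.0025/0.14 = 0.002714 m/d, t = 129/0.002714 = 47530 d
Unit 2 (silty sand): v = 0.173×0.0025/0.35 = 0.001236 m/d, t = 129/0.001236 = 104400 d
Faster: 47530 d / 365 = 130 yr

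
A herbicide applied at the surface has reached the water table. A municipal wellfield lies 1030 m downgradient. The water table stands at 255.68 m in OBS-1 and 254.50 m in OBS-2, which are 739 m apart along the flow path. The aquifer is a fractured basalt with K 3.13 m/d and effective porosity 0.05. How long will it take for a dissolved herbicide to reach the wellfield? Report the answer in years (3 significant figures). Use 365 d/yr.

28.2 years

Hydraulic gradient i = (255.68 − 254.50) / 739 = 1.18 / 739 = 0.001597
q = Ki = 3.13 × 0.001597 = 0.004998 m/d
Average linear velocity = 0.004998 / 0.05 = 0.09996 m/d
t = L / v = 1030 / 0.09996 = 10300 d
   = 10300 / 365 = 28.2 yr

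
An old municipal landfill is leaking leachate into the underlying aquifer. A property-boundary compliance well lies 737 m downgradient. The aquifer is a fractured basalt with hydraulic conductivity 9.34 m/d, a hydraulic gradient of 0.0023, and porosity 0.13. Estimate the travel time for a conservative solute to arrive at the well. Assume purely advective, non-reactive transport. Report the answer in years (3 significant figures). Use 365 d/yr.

12.2 years

Specific discharge q = 9.34 × 0.0023 = 0.02148 m/d
v = Ki/n = 9.34·0.0023/0.13 = 0.1652 m/d
t = L / v = 737 / 0.1652 = 4460 d
   = 4460 / 365 = 12.2 yr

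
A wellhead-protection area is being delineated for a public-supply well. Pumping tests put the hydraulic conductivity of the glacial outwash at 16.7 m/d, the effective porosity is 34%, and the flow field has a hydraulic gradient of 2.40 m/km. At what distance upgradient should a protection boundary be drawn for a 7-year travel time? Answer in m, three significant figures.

301 m

Darcy flux q = K·i = 16.7 × 0.0024 = 0.04008 m/d
v_s = q/n_e = 0.04008/0.34 = 0.1179 m/d
T = 7 yr × 365 = 2555 d
L = v × T = 0.1179 × 2555 = 301.2 m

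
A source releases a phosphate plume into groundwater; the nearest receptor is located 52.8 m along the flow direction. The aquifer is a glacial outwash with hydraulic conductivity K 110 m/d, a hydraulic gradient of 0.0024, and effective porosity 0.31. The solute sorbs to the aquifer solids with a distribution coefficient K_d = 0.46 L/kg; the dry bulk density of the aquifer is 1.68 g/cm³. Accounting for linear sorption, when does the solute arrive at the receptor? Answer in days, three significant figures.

217 days

q = Ki = 110 × 0.0024 = 0.2640 m/d
v_s = q/n_e = 0.2640/0.31 = 0.8516 m/d
Retardation R = 1 + ρ_b·K_d/n = 1 + 1.68×0.46/0.31 = 3.493
Contaminant velocity v_c = v/R = 0.8516/3.493 = 0.2438 m/d
t = L/v_c = 52.8/0.2438 = 216.6 d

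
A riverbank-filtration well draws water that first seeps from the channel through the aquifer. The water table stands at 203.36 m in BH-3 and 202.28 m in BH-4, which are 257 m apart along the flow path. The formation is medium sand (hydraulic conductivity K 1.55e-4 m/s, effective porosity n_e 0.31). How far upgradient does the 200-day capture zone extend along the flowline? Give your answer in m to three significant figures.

36.3 m

Hydraulic gradient i = (203.36 − 202.28) / 257 = 1.08 / 257 = 0.004202
K = 1.55e-4 m/s × 86400 s/d = 13.39 m/d
Darcy flux q = K·i = 13.39 × 0.004202 = 0.05628 m/d
Seepage velocity v = q / n = 0.05628 / 0.31 = 0.1815 m/d
L = v × T = 0.1815 × 200 = 36.31 m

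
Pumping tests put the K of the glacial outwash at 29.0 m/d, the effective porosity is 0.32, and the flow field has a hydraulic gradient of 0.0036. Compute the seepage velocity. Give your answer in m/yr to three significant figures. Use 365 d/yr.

Specific discharge q = 29.0 × 0.0036 = 0.1044 m/d
v_s = q/n_e = 0.1044/0.32 = 0.3263 m/d
   = 0.3263 × 365 = 119 m/yr

119 m/yr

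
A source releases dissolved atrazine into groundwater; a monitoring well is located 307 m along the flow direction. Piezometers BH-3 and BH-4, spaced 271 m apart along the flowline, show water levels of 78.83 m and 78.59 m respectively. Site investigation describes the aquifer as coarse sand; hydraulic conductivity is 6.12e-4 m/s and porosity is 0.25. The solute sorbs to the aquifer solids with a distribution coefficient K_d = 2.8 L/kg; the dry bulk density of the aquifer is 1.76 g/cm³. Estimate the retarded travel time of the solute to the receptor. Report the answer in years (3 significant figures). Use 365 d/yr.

Hydraulic gradient i = (78.83 − 78.59) / 271 = 0.24 / 271 = 8.856e-4
K = 6.12e-4 m/s × 86400 s/d = 52.88 m/d
Specific discharge q = 52.88 × 8.856e-4 = 0.04683 m/d
Seepage velocity v = q / n = 0.04683 / 0.25 = 0.1873 m/d
Retardation R = 1 + ρ_b·K_d/n = 1 + 1.76×2.8/0.25 = 20.71
Contaminant velocity v_c = v/R = 0.1873/20.71 = 0.009044 m/d
t = L/v_c = 307/0.009044 = 33950 d
   = 33950/365 = 93.0 yr

93.0 years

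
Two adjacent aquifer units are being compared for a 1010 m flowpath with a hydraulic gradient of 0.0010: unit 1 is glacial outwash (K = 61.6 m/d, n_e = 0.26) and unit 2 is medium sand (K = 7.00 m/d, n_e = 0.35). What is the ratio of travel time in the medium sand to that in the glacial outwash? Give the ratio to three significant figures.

11.8

Unit 1 (glacial outwash): v = 61.6×0.0010/0.26 = 0.2369 m/d, t = 1010/0.2369 = 4263 d
Unit 2 (medium sand): v = 7.00×0.0010/0.35 = 0.02000 m/d, t = 1010/0.02000 = 50500 d
t(medium sand) / t(glacial outwash) = 50500/4263 = 11.8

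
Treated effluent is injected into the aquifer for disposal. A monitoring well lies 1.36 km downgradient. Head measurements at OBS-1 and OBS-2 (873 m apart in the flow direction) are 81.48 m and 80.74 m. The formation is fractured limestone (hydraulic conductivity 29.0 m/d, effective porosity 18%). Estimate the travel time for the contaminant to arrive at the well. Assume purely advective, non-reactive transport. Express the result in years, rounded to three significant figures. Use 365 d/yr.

27.3 years

Hydraulic gradient i = (81.48 − 80.74) / 873 = 0.74 / 873 = 8.477e-4
Specific discharge q = 29.0 × 8.477e-4 = 0.02458 m/d
v_s = q/n_e = 0.02458/0.18 = 0.1366 m/d
L = 1.36 km = 1360 m
t = L / v = 1360 / 0.1366 = 9959 d
   = 9959 / 365 = 27.3 yr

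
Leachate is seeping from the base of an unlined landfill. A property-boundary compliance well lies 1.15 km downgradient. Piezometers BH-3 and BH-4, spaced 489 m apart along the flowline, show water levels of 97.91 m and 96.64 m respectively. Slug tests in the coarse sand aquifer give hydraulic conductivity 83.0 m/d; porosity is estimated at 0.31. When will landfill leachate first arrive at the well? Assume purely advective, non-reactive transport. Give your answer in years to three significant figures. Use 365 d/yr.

Hydraulic gradient i = (97.91 − 96.64) / 489 = 1.27 / 489 = 0.002597
Specific discharge q = 83.0 × 0.002597 = 0.2156 m/d
v = Ki/n = 83.0·0.002597/0.31 = 0.6954 m/d
L = 1.15 km = 1150 m
t = L / v = 1150 / 0.6954 = 1654 d
   = 1654 / 365 = 4.53 yr

4.53 years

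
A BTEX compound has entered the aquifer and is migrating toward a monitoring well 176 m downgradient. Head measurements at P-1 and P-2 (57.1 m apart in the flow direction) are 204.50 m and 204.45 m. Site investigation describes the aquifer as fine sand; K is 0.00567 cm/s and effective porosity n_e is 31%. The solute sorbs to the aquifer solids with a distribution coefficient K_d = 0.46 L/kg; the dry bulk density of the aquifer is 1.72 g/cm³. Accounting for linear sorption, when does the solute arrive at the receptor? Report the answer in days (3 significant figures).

45200 days

Hydraulic gradient i = (204.50 − 204.45) / 57.1 = 0.05 / 57.1 = 8.757e-4
K = 0.00567 cm/s × 864 = 4.899 m/d
Darcy flux q = K·i = 4.899 × 8.757e-4 = 0.004290 m/d
Seepage velocity v = q / n = 0.004290 / 0.31 = 0.01384 m/d
Retardation R = 1 + ρ_b·K_d/n = 1 + 1.72×0.46/0.31 = 3.552
Contaminant velocity v_c = v/R = 0.01384/3.552 = 0.003896 m/d
t = L/v_c = 176/0.003896 = 45180 d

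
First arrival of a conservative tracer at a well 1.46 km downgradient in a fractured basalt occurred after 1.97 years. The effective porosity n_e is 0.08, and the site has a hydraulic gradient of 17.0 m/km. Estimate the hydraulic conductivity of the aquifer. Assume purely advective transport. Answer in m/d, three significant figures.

9.56 m/d

t = 1.97 years = 719.1 d
L = 1.46 km = 1460 m
v = L / t = 1460 / 719.1 = 2.030 m/d
K = v · n / i = 2.030 × 0.08 / 0.017 = 9.56 m/d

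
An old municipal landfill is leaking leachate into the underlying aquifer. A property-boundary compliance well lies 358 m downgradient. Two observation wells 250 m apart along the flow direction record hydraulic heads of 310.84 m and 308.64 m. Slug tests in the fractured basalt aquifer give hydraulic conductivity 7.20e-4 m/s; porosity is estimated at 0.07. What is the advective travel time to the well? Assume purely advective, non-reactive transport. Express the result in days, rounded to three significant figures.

Hydraulic gradient i = (310.84 − 308.64) / 250 = 2.20 / 250 = 0.008800
K = 7.20e-4 m/s × 86400 s/d = 62.21 m/d
Specific discharge q = 62.21 × 0.008800 = 0.5474 m/d
v_s = q/n_e = 0.5474/0.07 = 7.820 m/d
t = L / v = 358 / 7.820 = 45.78 d

45.8 days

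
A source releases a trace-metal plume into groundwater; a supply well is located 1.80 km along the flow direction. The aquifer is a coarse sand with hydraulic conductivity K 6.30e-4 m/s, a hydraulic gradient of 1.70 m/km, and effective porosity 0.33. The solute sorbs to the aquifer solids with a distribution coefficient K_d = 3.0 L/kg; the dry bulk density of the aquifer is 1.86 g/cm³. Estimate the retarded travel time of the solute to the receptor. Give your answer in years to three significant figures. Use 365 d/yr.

K = 6.30e-4 m/s × 86400 s/d = 54.43 m/d
Specific discharge q = 54.43 × 0.0017 = 0.09253 m/d
v = Ki/n = 54.43·0.0017/0.33 = 0.2804 m/d
Retardation R = 1 + ρ_b·K_d/n = 1 + 1.86×3.0/0.33 = 17.91
Contaminant velocity v_c = v/R = 0.2804/17.91 = 0.01566 m/d
L = 1.80 km = 1800 m
t = L/v_c = 1800/0.01566 = 115000 d
   = 115000/365 = 315 yr

315 years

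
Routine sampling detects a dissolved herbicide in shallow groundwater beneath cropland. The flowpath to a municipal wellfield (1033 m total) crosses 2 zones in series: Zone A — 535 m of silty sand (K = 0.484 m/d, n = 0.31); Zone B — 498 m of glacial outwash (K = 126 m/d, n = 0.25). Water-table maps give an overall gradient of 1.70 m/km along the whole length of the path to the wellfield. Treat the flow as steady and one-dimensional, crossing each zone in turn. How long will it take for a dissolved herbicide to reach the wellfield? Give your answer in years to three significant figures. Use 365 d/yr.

503 years

Continuity: the same q passes through each zone, so ΔH = q·Σ(L_j/K_j) — the zones act as resistances in series.
Σ(L/K) = 535/0.484 + 498/126 = 1105 + 3.952 = 1109 d
K_eq = L_total / Σ(L/K) = 1033 / 1109 = 0.9312 m/d
q = K_eq · i = 0.9312 × 0.0017 = 0.001583 m/d (same in every zone)
Zone A: v = q/n = 0.001583/0.31 = 0.005107 m/d → t_A = 535/0.005107 = 104800 d
Zone B: v = q/n = 0.001583/0.25 = 0.006332 m/d → t_B = 498/0.006332 = 78650 d
Total t = 104800 + 78650 = 183400 d
   = 183400 / 365 = 503 yr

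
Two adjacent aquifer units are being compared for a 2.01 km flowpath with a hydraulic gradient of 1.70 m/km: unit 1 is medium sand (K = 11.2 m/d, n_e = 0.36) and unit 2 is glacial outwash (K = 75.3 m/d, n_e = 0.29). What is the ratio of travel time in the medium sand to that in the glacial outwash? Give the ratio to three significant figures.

Unit 1 (medium sand): v = 11.2×0.0017/0.36 = 0.05289 m/d, t = 2010/0.05289 = 38000 d
Unit 2 (glacial outwash): v = 75.3×0.0017/0.29 = 0.4414 m/d, t = 2010/0.4414 = 4554 d
t(medium sand) / t(glacial outwash) = 38000/4554 = 8.35

8.35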